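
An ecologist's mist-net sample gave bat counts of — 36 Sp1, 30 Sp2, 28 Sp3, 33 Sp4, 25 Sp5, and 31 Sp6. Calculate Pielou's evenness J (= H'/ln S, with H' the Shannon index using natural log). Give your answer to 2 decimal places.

Total N = 36+30+28+33+25+31 = 183, so the proportions are 0.1967, 0.1639, 0.153, 0.1803, 0.1366, 0.1694 (working shown to 4 dp, full precision carried).
H' = −Σ pᵢ ln pᵢ = −((-0.3199) + (-0.2964) + (-0.2872) + (-0.3089) + (-0.2719) + (-0.3008)) = 1.7851.
With S = 6 species, ln S = 1.7918, so J = 1.7851/1.7918 = 0.9963, i.e. 1.00 to 2 decimal places.

1.00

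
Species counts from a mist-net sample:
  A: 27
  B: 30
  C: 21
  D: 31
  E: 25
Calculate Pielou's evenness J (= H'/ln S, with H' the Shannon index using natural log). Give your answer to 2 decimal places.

0.99

Total N = 27+30+21+31+25 = 134, so the proportions are 0.2015, 0.2239, 0.1567, 0.2313, 0.1866 (working shown to 4 dp, full precision carried).
H' = −Σ pᵢ ln pᵢ = −((-0.3228) + (-0.3351) + (-0.2904) + (-0.3387) + (-0.3132)) = 1.6002.
With S = 5 species, ln S = 1.6094, so J = 1.6002/1.6094 = 0.9943, i.e. 0.99 to 2 decimal places.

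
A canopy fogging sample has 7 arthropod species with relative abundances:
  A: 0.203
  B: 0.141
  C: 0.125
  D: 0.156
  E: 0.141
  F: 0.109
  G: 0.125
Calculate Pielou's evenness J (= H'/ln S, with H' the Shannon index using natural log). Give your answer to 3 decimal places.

H' = −Σ pᵢ ln pᵢ = −((-0.32369) + (-0.27622) + (-0.25993) + (-0.28983) + (-0.27622) + (-0.24159) + (-0.25993)) = 1.92741 (working shown to 5 dp, full precision carried).
With S = 7 species, ln S = 1.94591, so J = 1.92741/1.94591 = 0.99049, i.e. 0.990 to 3 decimal places.

0.990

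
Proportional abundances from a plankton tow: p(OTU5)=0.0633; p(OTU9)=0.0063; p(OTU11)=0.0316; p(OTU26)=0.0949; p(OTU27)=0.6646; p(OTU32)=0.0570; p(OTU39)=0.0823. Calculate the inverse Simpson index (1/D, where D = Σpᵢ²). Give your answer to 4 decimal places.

2.1470

D = 0.0633² + 0.0063² + 0.0316² + 0.0949² + 0.6646² + 0.057² + 0.0823² = 0.0040069 + 0.0000397 + 0.0009986 + 0.0090060 + 0.4416932 + 0.0032490 + 0.0067733 = 0.4657666 (working shown to 7 dp, full precision carried).
So 1/D = 2.146998, i.e. 2.1470 to 4 decimal places.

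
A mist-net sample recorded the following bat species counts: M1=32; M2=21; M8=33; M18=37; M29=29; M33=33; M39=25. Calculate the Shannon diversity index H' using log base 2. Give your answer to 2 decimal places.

Total N = 32+21+33+37+29+33+25 = 210, so the proportions are 0.1524, 0.1, 0.1571, 0.1762, 0.1381, 0.1571, 0.119 (working shown to 4 dp, full precision carried).
Each pᵢ log₂ pᵢ term: 0.1524×(-2.7142)=-0.4136, 0.1×(-3.3219)=-0.3322, 0.1571×(-2.6699)=-0.4195, 0.1762×(-2.5048)=-0.4413, 0.1381×(-2.8563)=-0.3944, 0.1571×(-2.6699)=-0.4195, 0.119×(-3.0704)=-0.3655.
Sum = -2.7862, so H' = 2.79.

2.79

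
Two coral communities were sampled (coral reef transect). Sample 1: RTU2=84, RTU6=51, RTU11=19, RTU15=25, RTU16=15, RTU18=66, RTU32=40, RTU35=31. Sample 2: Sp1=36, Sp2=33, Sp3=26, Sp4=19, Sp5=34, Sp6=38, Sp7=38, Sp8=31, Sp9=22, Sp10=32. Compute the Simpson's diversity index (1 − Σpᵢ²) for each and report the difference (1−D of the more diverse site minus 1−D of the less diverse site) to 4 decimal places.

0.0583

Sample 1: N=331, proportions 0.253776, 0.154079, 0.057402, 0.075529, 0.045317, 0.199396, 0.120846, 0.093656, giving 1−D = 0.837670 (working shown to 6 dp, full precision carried).
Sample 2: N=309, proportions 0.116505, 0.106796, 0.084142, 0.061489, 0.110032, 0.122977, 0.122977, 0.100324, 0.071197, 0.10356, giving 1−D = 0.895948.
Difference = |0.837670 − 0.895948| = 0.058278, i.e. 0.0583 to 4 decimal places.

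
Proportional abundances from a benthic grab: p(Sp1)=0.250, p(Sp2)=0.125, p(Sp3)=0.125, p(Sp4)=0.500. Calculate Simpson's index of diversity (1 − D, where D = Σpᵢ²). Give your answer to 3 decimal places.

D = 0.25² + 0.125² + 0.125² + 0.5² = 0.06250 + 0.01562 + 0.01562 + 0.25000 = 0.34375 (working shown to 5 dp, full precision carried).
So 1 − D = 0.65625, i.e. 0.656 to 3 decimal places.

0.656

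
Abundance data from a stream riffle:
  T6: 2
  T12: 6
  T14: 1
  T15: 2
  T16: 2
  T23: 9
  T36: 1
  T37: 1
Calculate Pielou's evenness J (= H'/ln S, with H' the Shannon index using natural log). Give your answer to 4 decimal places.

Total N = 2+6+1+2+2+9+1+1 = 24, so the proportions are 0.083333, 0.25, 0.041667, 0.083333, 0.083333, 0.375, 0.041667, 0.041667 (working shown to 6 dp, full precision carried).
H' = −Σ pᵢ ln pᵢ = −((-0.207076) + (-0.346574) + (-0.132419) + (-0.207076) + (-0.207076) + (-0.367811) + (-0.132419) + (-0.132419)) = 1.732868.
With S = 8 species, ln S = 2.079442, so J = 1.732868/2.079442 = 0.833333, i.e. 0.8333 to 4 decimal places.

0.8333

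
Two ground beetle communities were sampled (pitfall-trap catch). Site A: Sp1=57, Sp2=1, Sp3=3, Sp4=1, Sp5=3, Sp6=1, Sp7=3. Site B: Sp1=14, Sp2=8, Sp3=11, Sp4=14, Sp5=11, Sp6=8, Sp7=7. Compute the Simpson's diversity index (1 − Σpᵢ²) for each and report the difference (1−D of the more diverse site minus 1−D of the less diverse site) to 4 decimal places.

Site A: N=69, proportions 0.826087, 0.014493, 0.043478, 0.014493, 0.043478, 0.014493, 0.043478, giving 1−D = 0.311279 (working shown to 6 dp, full precision carried).
Site B: N=73, proportions 0.191781, 0.109589, 0.150685, 0.191781, 0.150685, 0.109589, 0.09589, giving 1−D = 0.847814.
Difference = |0.311279 − 0.847814| = 0.536535, i.e. 0.5365 to 4 decimal places.

0.5365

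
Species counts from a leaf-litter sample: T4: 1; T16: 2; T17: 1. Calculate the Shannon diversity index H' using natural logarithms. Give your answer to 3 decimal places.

Total N = 1+2+1 = 4, so the proportions are 0.25, 0.5, 0.25 (working shown to 5 dp, full precision carried).
Each pᵢ ln pᵢ term: 0.25×(-1.38629)=-0.34657, 0.5×(-0.69315)=-0.34657, 0.25×(-1.38629)=-0.34657.
Sum = -1.03972, so H' = 1.040.

1.040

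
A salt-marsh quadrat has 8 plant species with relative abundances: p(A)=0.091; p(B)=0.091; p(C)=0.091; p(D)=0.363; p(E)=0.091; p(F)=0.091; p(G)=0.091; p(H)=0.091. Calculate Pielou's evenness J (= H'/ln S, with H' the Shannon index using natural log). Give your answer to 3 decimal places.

0.911

H' = −Σ pᵢ ln pᵢ = −((-0.21812) + (-0.21812) + (-0.21812) + (-0.36785) + (-0.21812) + (-0.21812) + (-0.21812) + (-0.21812)) = 1.89467 (working shown to 5 dp, full precision carried).
With S = 8 species, ln S = 2.07944, so J = 1.89467/2.07944 = 0.91114, i.e. 0.911 to 3 decimal places.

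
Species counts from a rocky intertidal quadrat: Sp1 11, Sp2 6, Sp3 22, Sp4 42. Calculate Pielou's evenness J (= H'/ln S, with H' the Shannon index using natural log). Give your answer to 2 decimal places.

0.84

Total N = 11+6+22+42 = 81, so the proportions are 0.1358, 0.0741, 0.2716, 0.5185 (working shown to 4 dp, full precision carried).
H' = −Σ pᵢ ln pᵢ = −((-0.2711) + (-0.1928) + (-0.3540) + (-0.3406)) = 1.1585.
With S = 4 species, ln S = 1.3863, so J = 1.1585/1.3863 = 0.8357, i.e. 0.84 to 2 decimal places.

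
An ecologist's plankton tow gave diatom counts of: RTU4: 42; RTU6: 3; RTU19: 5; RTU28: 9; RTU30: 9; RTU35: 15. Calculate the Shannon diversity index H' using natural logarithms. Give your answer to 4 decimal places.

Total N = 42+3+5+9+9+15 = 83, so the proportions are 0.506024, 0.036145, 0.060241, 0.108434, 0.108434, 0.180723 (working shown to 6 dp, full precision carried).
Each pᵢ ln pᵢ term: 0.506024×(-0.681171)=-0.344689, 0.036145×(-3.320228)=-0.120008, 0.060241×(-2.809403)=-0.169241, 0.108434×(-2.221616)=-0.240898, 0.108434×(-2.221616)=-0.240898, 0.180723×(-1.710790)=-0.309179.
Sum = -1.424914, so H' = 1.4249.

1.4249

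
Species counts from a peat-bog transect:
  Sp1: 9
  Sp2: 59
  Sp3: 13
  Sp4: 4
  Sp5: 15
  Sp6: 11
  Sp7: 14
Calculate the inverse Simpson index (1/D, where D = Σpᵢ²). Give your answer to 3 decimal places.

Total N = 9+59+13+4+15+11+14 = 125, so the proportions are 0.072, 0.472, 0.104, 0.032, 0.12, 0.088, 0.112 (working shown to 7 dp, full precision carried).
D = 0.072² + 0.472² + 0.104² + 0.032² + 0.12² + 0.088² + 0.112² = 0.0051840 + 0.2227840 + 0.0108160 + 0.0010240 + 0.0144000 + 0.0077440 + 0.0125440 = 0.2744960.
So 1/D = 3.64304, i.e. 3.643 to 3 decimal places.

3.643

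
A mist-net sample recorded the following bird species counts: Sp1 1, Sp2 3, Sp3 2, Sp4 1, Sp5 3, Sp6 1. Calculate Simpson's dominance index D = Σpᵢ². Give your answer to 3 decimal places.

0.207

Total N = 1+3+2+1+3+1 = 11, so the proportions are 0.09091, 0.27273, 0.18182, 0.09091, 0.27273, 0.09091 (working shown to 5 dp, full precision carried).
D = 0.09091² + 0.27273² + 0.18182² + 0.09091² + 0.27273² + 0.09091² = 0.00826 + 0.07438 + 0.03306 + 0.00826 + 0.07438 + 0.00826 = 0.20661.
To 3 decimal places, D = 0.207.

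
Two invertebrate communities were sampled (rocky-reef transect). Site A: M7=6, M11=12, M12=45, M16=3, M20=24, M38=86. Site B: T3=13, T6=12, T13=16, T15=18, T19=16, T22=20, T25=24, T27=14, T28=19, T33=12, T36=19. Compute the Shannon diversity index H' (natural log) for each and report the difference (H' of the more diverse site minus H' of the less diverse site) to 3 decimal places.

Site A: N=176, proportions 0.03409, 0.06818, 0.25568, 0.01705, 0.13636, 0.48864, giving H' = 1.33803 (working shown to 5 dp, full precision carried).
Site B: N=183, proportions 0.07104, 0.06557, 0.08743, 0.09836, 0.08743, 0.10929, 0.13115, 0.0765, 0.10383, 0.06557, 0.10383, giving H' = 2.37476.
Difference = |1.33803 − 2.37476| = 1.03673, i.e. 1.037 to 3 decimal places.

1.037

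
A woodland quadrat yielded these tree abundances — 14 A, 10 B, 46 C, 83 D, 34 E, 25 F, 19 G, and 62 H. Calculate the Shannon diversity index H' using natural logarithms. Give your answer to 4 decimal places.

Total N = 14+10+46+83+34+25+19+62 = 293, so the proportions are 0.047782, 0.03413, 0.156997, 0.283276, 0.116041, 0.085324, 0.064846, 0.211604 (working shown to 6 dp, full precision carried).
Each pᵢ ln pᵢ term: 0.047782×(-3.041115)=-0.145309, 0.03413×(-3.377588)=-0.115276, 0.156997×(-1.851531)=-0.290684, 0.283276×(-1.261332)=-0.357306, 0.116041×(-2.153812)=-0.249930, 0.085324×(-2.461297)=-0.210008, 0.064846×(-2.735734)=-0.177403, 0.211604×(-1.553038)=-0.328629.
Sum = -1.874545, so H' = 1.8745.

1.8745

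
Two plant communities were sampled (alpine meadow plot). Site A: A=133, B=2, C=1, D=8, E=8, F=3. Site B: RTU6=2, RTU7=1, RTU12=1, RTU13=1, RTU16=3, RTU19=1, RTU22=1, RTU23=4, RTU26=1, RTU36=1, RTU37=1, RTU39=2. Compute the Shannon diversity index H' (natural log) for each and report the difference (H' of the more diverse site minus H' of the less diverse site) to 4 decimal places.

1.7309

Site A: N=155, proportions 0.858065, 0.012903, 0.006452, 0.051613, 0.051613, 0.019355, giving H' = 0.602331 (working shown to 6 dp, full precision carried).
Site B: N=19, proportions 0.105263, 0.052632, 0.052632, 0.052632, 0.157895, 0.052632, 0.052632, 0.210526, 0.052632, 0.052632, 0.052632, 0.105263, giving H' = 2.333197.
Difference = |0.602331 − 2.333197| = 1.730866, i.e. 1.7309 to 4 decimal places.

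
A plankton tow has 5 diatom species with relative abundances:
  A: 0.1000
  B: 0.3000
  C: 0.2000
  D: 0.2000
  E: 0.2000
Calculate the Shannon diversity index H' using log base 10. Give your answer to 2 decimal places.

0.68

Each pᵢ log₁₀ pᵢ term (working shown to 4 dp, full precision carried): 0.1×(-1.0000)=-0.1000, 0.3×(-0.5229)=-0.1569, 0.2×(-0.6990)=-0.1398, 0.2×(-0.6990)=-0.1398, 0.2×(-0.6990)=-0.1398.
Sum = -0.6762, so H' = 0.68.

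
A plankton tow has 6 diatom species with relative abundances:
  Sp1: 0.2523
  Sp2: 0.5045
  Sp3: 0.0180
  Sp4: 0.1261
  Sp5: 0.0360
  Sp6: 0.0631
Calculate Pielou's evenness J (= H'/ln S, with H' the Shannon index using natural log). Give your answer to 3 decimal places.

0.737

H' = −Σ pᵢ ln pᵢ = −((-0.34745) + (-0.34517) + (-0.07231) + (-0.26111) + (-0.11967) + (-0.17435)) = 1.32007 (working shown to 5 dp, full precision carried).
With S = 6 species, ln S = 1.79176, so J = 1.32007/1.79176 = 0.73674, i.e. 0.737 to 3 decimal places.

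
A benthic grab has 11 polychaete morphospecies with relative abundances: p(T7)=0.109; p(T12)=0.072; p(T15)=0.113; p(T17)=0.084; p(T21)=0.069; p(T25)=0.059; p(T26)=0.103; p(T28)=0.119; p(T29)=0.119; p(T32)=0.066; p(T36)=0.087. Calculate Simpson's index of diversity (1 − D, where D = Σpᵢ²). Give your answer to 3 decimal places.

0.904

D = 0.109² + 0.072² + 0.113² + 0.084² + 0.069² + 0.059² + 0.103² + 0.119² + 0.119² + 0.066² + 0.087² = 0.01188 + 0.00518 + 0.01277 + 0.00706 + 0.00476 + 0.00348 + 0.01061 + 0.01416 + 0.01416 + 0.00436 + 0.00757 = 0.09599 (working shown to 5 dp, full precision carried).
So 1 − D = 0.90401, i.e. 0.904 to 3 decimal places.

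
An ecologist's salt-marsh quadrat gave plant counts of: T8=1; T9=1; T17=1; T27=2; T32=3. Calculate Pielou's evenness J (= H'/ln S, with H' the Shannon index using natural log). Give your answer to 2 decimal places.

Total N = 1+1+1+2+3 = 8, so the proportions are 0.125, 0.125, 0.125, 0.25, 0.375 (working shown to 4 dp, full precision carried).
H' = −Σ pᵢ ln pᵢ = −((-0.2599) + (-0.2599) + (-0.2599) + (-0.3466) + (-0.3678)) = 1.4942.
With S = 5 species, ln S = 1.6094, so J = 1.4942/1.6094 = 0.9284, i.e. 0.93 to 2 decimal places.

0.93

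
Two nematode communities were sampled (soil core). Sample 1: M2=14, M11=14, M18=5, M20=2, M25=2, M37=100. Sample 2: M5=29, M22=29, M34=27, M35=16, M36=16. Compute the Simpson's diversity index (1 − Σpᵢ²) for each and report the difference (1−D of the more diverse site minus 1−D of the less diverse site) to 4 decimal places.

0.3419

Sample 1: N=137, proportions 0.10219, 0.10219, 0.036496, 0.014599, 0.014599, 0.729927, giving 1−D = 0.444563 (working shown to 6 dp, full precision carried).
Sample 2: N=117, proportions 0.247863, 0.247863, 0.230769, 0.136752, 0.136752, giving 1−D = 0.786471.
Difference = |0.444563 − 0.786471| = 0.341908, i.e. 0.3419 to 4 decimal places.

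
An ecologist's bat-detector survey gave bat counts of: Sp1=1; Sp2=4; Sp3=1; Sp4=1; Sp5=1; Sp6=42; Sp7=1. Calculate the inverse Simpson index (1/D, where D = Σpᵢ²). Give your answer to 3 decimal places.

1.457

Total N = 1+4+1+1+1+42+1 = 51, so the proportions are 0.019608, 0.078431, 0.019608, 0.019608, 0.019608, 0.823529, 0.019608 (working shown to 6 dp, full precision carried).
D = 0.019608² + 0.078431² + 0.019608² + 0.019608² + 0.019608² + 0.823529² + 0.019608² = 0.000384 + 0.006151 + 0.000384 + 0.000384 + 0.000384 + 0.678201 + 0.000384 = 0.686275.
So 1/D = 1.45714, i.e. 1.457 to 3 decimal places.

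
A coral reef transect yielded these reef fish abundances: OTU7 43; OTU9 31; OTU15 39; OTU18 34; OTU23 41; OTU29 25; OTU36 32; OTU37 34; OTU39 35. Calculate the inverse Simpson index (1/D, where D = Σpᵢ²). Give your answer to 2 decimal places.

Total N = 43+31+39+34+41+25+32+34+35 = 314, so the proportions are 0.136943, 0.098726, 0.124204, 0.10828, 0.130573, 0.079618, 0.101911, 0.10828, 0.111465 (working shown to 6 dp, full precision carried).
D = 0.136943² + 0.098726² + 0.124204² + 0.10828² + 0.130573² + 0.079618² + 0.101911² + 0.10828² + 0.111465² = 0.018753 + 0.009747 + 0.015427 + 0.011725 + 0.017049 + 0.006339 + 0.010386 + 0.011725 + 0.012424 = 0.113575.
So 1/D = 8.8048, i.e. 8.80 to 2 decimal places.

8.80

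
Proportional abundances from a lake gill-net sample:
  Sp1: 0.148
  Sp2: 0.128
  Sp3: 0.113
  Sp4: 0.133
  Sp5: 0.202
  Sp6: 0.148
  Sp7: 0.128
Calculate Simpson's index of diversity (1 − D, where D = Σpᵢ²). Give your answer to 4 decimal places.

D = 0.148² + 0.128² + 0.113² + 0.133² + 0.202² + 0.148² + 0.128² = 0.021904 + 0.016384 + 0.012769 + 0.017689 + 0.040804 + 0.021904 + 0.016384 = 0.147838 (working shown to 6 dp, full precision carried).
So 1 − D = 0.852162, i.e. 0.8522 to 4 decimal places.

0.8522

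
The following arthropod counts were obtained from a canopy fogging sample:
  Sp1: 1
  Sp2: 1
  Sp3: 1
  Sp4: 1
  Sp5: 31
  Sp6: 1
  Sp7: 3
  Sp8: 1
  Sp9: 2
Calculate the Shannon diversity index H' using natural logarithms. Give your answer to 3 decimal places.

1.092

Total N = 1+1+1+1+31+1+3+1+2 = 42, so the proportions are 0.02381, 0.02381, 0.02381, 0.02381, 0.7381, 0.02381, 0.07143, 0.02381, 0.04762 (working shown to 5 dp, full precision carried).
Each pᵢ ln pᵢ term: 0.02381×(-3.73767)=-0.08899, 0.02381×(-3.73767)=-0.08899, 0.02381×(-3.73767)=-0.08899, 0.02381×(-3.73767)=-0.08899, 0.7381×(-0.30368)=-0.22415, 0.02381×(-3.73767)=-0.08899, 0.07143×(-2.63906)=-0.18850, 0.02381×(-3.73767)=-0.08899, 0.04762×(-3.04452)=-0.14498.
Sum = -1.09158, so H' = 1.092.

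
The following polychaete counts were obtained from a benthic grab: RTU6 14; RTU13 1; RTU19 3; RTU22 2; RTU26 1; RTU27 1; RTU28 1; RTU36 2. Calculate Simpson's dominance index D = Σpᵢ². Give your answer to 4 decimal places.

Total N = 14+1+3+2+1+1+1+2 = 25, so the proportions are 0.56, 0.04, 0.12, 0.08, 0.04, 0.04, 0.04, 0.08 (working shown to 6 dp, full precision carried).
D = 0.56² + 0.04² + 0.12² + 0.08² + 0.04² + 0.04² + 0.04² + 0.08² = 0.313600 + 0.001600 + 0.014400 + 0.006400 + 0.001600 + 0.001600 + 0.001600 + 0.006400 = 0.347200.
To 4 decimal places, D = 0.3472.

0.3472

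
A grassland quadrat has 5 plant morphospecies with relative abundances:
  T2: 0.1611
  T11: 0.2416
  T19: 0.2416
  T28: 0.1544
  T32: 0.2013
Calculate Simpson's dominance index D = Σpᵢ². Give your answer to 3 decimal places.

0.207

D = 0.1611² + 0.2416² + 0.2416² + 0.1544² + 0.2013² = 0.02595 + 0.05837 + 0.05837 + 0.02384 + 0.04052 = 0.20706 (working shown to 5 dp, full precision carried).
To 3 decimal places, D = 0.207.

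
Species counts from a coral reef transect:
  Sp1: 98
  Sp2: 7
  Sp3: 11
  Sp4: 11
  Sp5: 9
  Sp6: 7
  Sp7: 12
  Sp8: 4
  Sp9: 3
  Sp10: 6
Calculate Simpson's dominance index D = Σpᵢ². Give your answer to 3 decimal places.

0.362

Total N = 98+7+11+11+9+7+12+4+3+6 = 168, so the proportions are 0.58333, 0.04167, 0.06548, 0.06548, 0.05357, 0.04167, 0.07143, 0.02381, 0.01786, 0.03571 (working shown to 5 dp, full precision carried).
D = 0.58333² + 0.04167² + 0.06548² + 0.06548² + 0.05357² + 0.04167² + 0.07143² + 0.02381² + 0.01786² + 0.03571² = 0.34028 + 0.00174 + 0.00429 + 0.00429 + 0.00287 + 0.00174 + 0.00510 + 0.00057 + 0.00032 + 0.00128 = 0.36246.
To 3 decimal places, D = 0.362.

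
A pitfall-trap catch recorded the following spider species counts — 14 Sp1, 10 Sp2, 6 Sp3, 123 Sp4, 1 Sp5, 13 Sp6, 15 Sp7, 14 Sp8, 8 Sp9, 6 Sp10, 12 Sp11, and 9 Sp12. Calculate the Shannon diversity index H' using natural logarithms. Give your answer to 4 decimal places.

1.7605

Total N = 14+10+6+123+1+13+15+14+8+6+12+9 = 231, so the proportions are 0.060606, 0.04329, 0.025974, 0.532468, 0.004329, 0.056277, 0.064935, 0.060606, 0.034632, 0.025974, 0.051948, 0.038961 (working shown to 6 dp, full precision carried).
Each pᵢ ln pᵢ term: 0.060606×(-2.803360)=-0.169901, 0.04329×(-3.139833)=-0.135923, 0.025974×(-3.650658)=-0.094822, 0.532468×(-0.630233)=-0.335579, 0.004329×(-5.442418)=-0.023560, 0.056277×(-2.877468)=-0.161935, 0.064935×(-2.734368)=-0.177556, 0.060606×(-2.803360)=-0.169901, 0.034632×(-3.362976)=-0.116467, 0.025974×(-3.650658)=-0.094822, 0.051948×(-2.957511)=-0.153637, 0.038961×(-3.245193)=-0.126436.
Sum = -1.760540, so H' = 1.7605.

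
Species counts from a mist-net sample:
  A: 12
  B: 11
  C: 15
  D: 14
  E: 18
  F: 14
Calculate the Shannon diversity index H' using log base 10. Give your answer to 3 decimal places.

Total N = 12+11+15+14+18+14 = 84, so the proportions are 0.14286, 0.13095, 0.17857, 0.16667, 0.21429, 0.16667 (working shown to 5 dp, full precision carried).
Each pᵢ log₁₀ pᵢ term: 0.14286×(-0.84510)=-0.12073, 0.13095×(-0.88289)=-0.11562, 0.17857×(-0.74819)=-0.13361, 0.16667×(-0.77815)=-0.12969, 0.21429×(-0.66901)=-0.14336, 0.16667×(-0.77815)=-0.12969.
Sum = -0.77269, so H' = 0.773.

0.773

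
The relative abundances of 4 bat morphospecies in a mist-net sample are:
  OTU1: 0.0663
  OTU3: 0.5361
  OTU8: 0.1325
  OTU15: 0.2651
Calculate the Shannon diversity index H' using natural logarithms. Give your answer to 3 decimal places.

1.134

Each pᵢ ln pᵢ term (working shown to 5 dp, full precision carried): 0.0663×(-2.71357)=-0.17991, 0.5361×(-0.62343)=-0.33422, 0.1325×(-2.02117)=-0.26781, 0.2651×(-1.32765)=-0.35196.
Sum = -1.13390, so H' = 1.134.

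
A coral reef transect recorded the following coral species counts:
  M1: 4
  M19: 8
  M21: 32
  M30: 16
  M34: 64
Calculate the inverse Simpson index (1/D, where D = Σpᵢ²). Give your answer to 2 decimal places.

Total N = 4+8+32+16+64 = 124, so the proportions are 0.03226, 0.06452, 0.25806, 0.12903, 0.51613 (working shown to 5 dp, full precision carried).
D = 0.03226² + 0.06452² + 0.25806² + 0.12903² + 0.51613² = 0.00104 + 0.00416 + 0.06660 + 0.01665 + 0.26639 = 0.35484.
So 1/D = 2.8182, i.e. 2.82 to 2 decimal places.

2.82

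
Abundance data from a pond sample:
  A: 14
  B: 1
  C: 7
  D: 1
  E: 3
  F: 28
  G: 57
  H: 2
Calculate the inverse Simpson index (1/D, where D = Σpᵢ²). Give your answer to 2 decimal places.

Total N = 14+1+7+1+3+28+57+2 = 113, so the proportions are 0.12389, 0.00885, 0.06195, 0.00885, 0.02655, 0.24779, 0.50442, 0.0177 (working shown to 5 dp, full precision carried).
D = 0.12389² + 0.00885² + 0.06195² + 0.00885² + 0.02655² + 0.24779² + 0.50442² + 0.0177² = 0.01535 + 0.00008 + 0.00384 + 0.00008 + 0.00070 + 0.06140 + 0.25444 + 0.00031 = 0.33620.
So 1/D = 2.9744, i.e. 2.97 to 2 decimal places.

2.97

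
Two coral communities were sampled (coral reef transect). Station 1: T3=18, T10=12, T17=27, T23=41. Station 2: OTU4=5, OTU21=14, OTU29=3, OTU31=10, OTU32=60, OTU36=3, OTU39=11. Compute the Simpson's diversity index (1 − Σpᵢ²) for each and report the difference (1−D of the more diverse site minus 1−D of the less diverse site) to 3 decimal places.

Station 1: N=98, proportions 0.18367, 0.12245, 0.27551, 0.41837, giving 1−D = 0.70033 (working shown to 5 dp, full precision carried).
Station 2: N=106, proportions 0.04717, 0.13208, 0.0283, 0.09434, 0.56604, 0.0283, 0.10377, giving 1−D = 0.63866.
Difference = |0.70033 − 0.63866| = 0.06167, i.e. 0.062 to 3 decimal places.

0.062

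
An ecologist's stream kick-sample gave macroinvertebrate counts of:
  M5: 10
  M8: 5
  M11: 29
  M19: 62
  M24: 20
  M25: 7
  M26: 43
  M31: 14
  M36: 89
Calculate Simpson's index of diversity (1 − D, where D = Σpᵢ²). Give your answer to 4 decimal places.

0.8044

Total N = 10+5+29+62+20+7+43+14+89 = 279, so the proportions are 0.035842, 0.017921, 0.103943, 0.222222, 0.071685, 0.02509, 0.154122, 0.050179, 0.318996 (working shown to 6 dp, full precision carried).
D = 0.035842² + 0.017921² + 0.103943² + 0.222222² + 0.071685² + 0.02509² + 0.154122² + 0.050179² + 0.318996² = 0.001285 + 0.000321 + 0.010804 + 0.049383 + 0.005139 + 0.000629 + 0.023754 + 0.002518 + 0.101759 = 0.195591.
So 1 − D = 0.804409, i.e. 0.8044 to 4 decimal places.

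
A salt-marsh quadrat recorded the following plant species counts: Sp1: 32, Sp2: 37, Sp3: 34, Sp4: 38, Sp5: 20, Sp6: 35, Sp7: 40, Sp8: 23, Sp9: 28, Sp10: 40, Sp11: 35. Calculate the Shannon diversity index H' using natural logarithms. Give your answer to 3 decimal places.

2.378

Total N = 32+37+34+38+20+35+40+23+28+40+35 = 362, so the proportions are 0.0884, 0.10221, 0.09392, 0.10497, 0.05525, 0.09669, 0.1105, 0.06354, 0.07735, 0.1105, 0.09669 (working shown to 5 dp, full precision carried).
Each pᵢ ln pᵢ term: 0.0884×(-2.42591)=-0.21444, 0.10221×(-2.28073)=-0.23311, 0.09392×(-2.36528)=-0.22215, 0.10497×(-2.25406)=-0.23661, 0.05525×(-2.89591)=-0.16000, 0.09669×(-2.33630)=-0.22588, 0.1105×(-2.20276)=-0.24340, 0.06354×(-2.75615)=-0.17511, 0.07735×(-2.55944)=-0.19797, 0.1105×(-2.20276)=-0.24340, 0.09669×(-2.33630)=-0.22588.
Sum = -2.37797, so H' = 2.378.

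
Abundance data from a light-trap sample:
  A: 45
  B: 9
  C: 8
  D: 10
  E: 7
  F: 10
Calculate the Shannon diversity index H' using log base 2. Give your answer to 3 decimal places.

Total N = 45+9+8+10+7+10 = 89, so the proportions are 0.50562, 0.10112, 0.08989, 0.11236, 0.07865, 0.11236 (working shown to 5 dp, full precision carried).
Each pᵢ log₂ pᵢ term: 0.50562×(-0.98388)=-0.49747, 0.10112×(-3.30581)=-0.33430, 0.08989×(-3.47573)=-0.31243, 0.11236×(-3.15381)=-0.35436, 0.07865×(-3.66838)=-0.28852, 0.11236×(-3.15381)=-0.35436.
Sum = -2.14143, so H' = 2.141.

2.141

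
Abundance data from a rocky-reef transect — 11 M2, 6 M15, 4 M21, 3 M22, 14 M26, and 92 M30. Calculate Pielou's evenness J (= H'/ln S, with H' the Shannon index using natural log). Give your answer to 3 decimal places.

0.575

Total N = 11+6+4+3+14+92 = 130, so the proportions are 0.08462, 0.04615, 0.03077, 0.02308, 0.10769, 0.70769 (working shown to 5 dp, full precision carried).
H' = −Σ pᵢ ln pᵢ = −((-0.20897) + (-0.14196) + (-0.10712) + (-0.08698) + (-0.23999) + (-0.24468)) = 1.02969.
With S = 6 species, ln S = 1.79176, so J = 1.02969/1.79176 = 0.57468, i.e. 0.575 to 3 decimal places.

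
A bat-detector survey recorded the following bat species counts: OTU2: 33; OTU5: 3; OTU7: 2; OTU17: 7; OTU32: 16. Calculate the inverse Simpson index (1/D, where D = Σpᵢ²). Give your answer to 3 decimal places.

2.645

Total N = 33+3+2+7+16 = 61, so the proportions are 0.540984, 0.04918, 0.032787, 0.114754, 0.262295 (working shown to 6 dp, full precision carried).
D = 0.540984² + 0.04918² + 0.032787² + 0.114754² + 0.262295² = 0.292663 + 0.002419 + 0.001075 + 0.013169 + 0.068799 = 0.378124.
So 1/D = 2.64463, i.e. 2.645 to 3 decimal places.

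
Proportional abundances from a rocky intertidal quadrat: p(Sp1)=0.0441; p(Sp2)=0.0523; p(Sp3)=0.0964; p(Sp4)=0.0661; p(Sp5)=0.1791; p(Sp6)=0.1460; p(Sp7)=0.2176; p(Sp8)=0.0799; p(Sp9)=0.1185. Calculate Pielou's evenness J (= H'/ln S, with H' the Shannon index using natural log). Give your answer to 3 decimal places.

0.943

H' = −Σ pᵢ ln pᵢ = −((-0.13765) + (-0.15432) + (-0.22550) + (-0.17957) + (-0.30802) + (-0.28093) + (-0.33186) + (-0.20191) + (-0.25274)) = 2.07250 (working shown to 5 dp, full precision carried).
With S = 9 species, ln S = 2.19722, so J = 2.07250/2.19722 = 0.94323, i.e. 0.943 to 3 decimal places.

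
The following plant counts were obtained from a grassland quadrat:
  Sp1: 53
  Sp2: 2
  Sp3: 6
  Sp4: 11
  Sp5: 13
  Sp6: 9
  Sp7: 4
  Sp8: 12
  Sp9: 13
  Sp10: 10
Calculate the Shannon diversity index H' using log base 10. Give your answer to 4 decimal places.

0.8380

Total N = 53+2+6+11+13+9+4+12+13+10 = 133, so the proportions are 0.398496, 0.015038, 0.045113, 0.082707, 0.097744, 0.067669, 0.030075, 0.090226, 0.097744, 0.075188 (working shown to 6 dp, full precision carried).
Each pᵢ log₁₀ pᵢ term: 0.398496×(-0.399576)=-0.159229, 0.015038×(-1.822822)=-0.027411, 0.045113×(-1.345700)=-0.060708, 0.082707×(-1.082459)=-0.089527, 0.097744×(-1.009908)=-0.098713, 0.067669×(-1.169609)=-0.079146, 0.030075×(-1.521792)=-0.045768, 0.090226×(-1.044670)=-0.094256, 0.097744×(-1.009908)=-0.098713, 0.075188×(-1.123852)=-0.084500.
Sum = -0.837972, so H' = 0.8380.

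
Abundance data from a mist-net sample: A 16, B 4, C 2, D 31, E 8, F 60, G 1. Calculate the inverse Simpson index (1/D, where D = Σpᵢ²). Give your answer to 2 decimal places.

Total N = 16+4+2+31+8+60+1 = 122, so the proportions are 0.13115, 0.03279, 0.01639, 0.2541, 0.06557, 0.4918, 0.0082 (working shown to 5 dp, full precision carried).
D = 0.13115² + 0.03279² + 0.01639² + 0.2541² + 0.06557² + 0.4918² + 0.0082² = 0.01720 + 0.00107 + 0.00027 + 0.06457 + 0.00430 + 0.24187 + 0.00007 = 0.32935.
So 1/D = 3.0363, i.e. 3.04 to 2 decimal places.

3.04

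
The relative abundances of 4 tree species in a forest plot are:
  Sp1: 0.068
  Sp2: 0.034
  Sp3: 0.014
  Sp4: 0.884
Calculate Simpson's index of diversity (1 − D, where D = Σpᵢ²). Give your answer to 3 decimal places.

0.213

D = 0.068² + 0.034² + 0.014² + 0.884² = 0.00462 + 0.00116 + 0.00020 + 0.78146 = 0.78743 (working shown to 5 dp, full precision carried).
So 1 − D = 0.21257, i.e. 0.213 to 3 decimal places.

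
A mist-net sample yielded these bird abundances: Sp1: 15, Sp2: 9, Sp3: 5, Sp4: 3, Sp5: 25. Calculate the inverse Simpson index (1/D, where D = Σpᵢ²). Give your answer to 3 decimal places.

Total N = 15+9+5+3+25 = 57, so the proportions are 0.2631579, 0.1578947, 0.0877193, 0.0526316, 0.4385965 (working shown to 7 dp, full precision carried).
D = 0.2631579² + 0.1578947² + 0.0877193² + 0.0526316² + 0.4385965² = 0.0692521 + 0.0249307 + 0.0076947 + 0.0027701 + 0.1923669 = 0.2970145.
So 1/D = 3.36684, i.e. 3.367 to 3 decimal places.

3.367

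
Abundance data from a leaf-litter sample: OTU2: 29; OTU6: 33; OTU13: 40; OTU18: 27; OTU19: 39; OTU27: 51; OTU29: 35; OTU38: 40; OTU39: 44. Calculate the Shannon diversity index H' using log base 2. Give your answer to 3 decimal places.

3.145

Total N = 29+33+40+27+39+51+35+40+44 = 338, so the proportions are 0.0858, 0.09763, 0.11834, 0.07988, 0.11538, 0.15089, 0.10355, 0.11834, 0.13018 (working shown to 5 dp, full precision carried).
Each pᵢ log₂ pᵢ term: 0.0858×(-3.54290)=-0.30398, 0.09763×(-3.35649)=-0.32770, 0.11834×(-3.07895)=-0.36437, 0.07988×(-3.64599)=-0.29125, 0.11538×(-3.11548)=-0.35948, 0.15089×(-2.72845)=-0.41169, 0.10355×(-3.27160)=-0.33877, 0.11834×(-3.07895)=-0.36437, 0.13018×(-2.94145)=-0.38291.
Sum = -3.14453, so H' = 3.145.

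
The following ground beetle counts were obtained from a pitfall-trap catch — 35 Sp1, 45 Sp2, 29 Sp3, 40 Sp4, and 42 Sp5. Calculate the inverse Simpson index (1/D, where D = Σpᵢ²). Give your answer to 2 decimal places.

Total N = 35+45+29+40+42 = 191, so the proportions are 0.183246, 0.235602, 0.151832, 0.209424, 0.219895 (working shown to 6 dp, full precision carried).
D = 0.183246² + 0.235602² + 0.151832² + 0.209424² + 0.219895² = 0.033579 + 0.055508 + 0.023053 + 0.043858 + 0.048354 = 0.204353.
So 1/D = 4.8935, i.e. 4.89 to 2 decimal places.

4.89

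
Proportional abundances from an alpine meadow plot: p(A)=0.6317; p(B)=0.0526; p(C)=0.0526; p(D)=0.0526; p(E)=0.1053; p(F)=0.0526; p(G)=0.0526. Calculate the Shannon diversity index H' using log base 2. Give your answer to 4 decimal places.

Each pᵢ log₂ pᵢ term (working shown to 6 dp, full precision carried): 0.6317×(-0.662689)=-0.418620, 0.0526×(-4.248793)=-0.223487, 0.0526×(-4.248793)=-0.223487, 0.0526×(-4.248793)=-0.223487, 0.1053×(-3.247423)=-0.341954, 0.0526×(-4.248793)=-0.223487, 0.0526×(-4.248793)=-0.223487.
Sum = -1.878007, so H' = 1.8780.

1.8780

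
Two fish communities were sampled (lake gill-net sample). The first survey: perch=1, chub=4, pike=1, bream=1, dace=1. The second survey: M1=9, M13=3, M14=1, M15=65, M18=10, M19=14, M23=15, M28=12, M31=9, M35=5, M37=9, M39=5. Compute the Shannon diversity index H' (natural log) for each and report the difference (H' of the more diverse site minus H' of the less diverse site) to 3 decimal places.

The first survey: N=8, proportions 0.125, 0.5, 0.125, 0.125, 0.125, giving H' = 1.38629 (working shown to 5 dp, full precision carried).
The second survey: N=157, proportions 0.05732, 0.01911, 0.00637, 0.41401, 0.06369, 0.08917, 0.09554, 0.07643, 0.05732, 0.03185, 0.05732, 0.03185, giving H' = 1.99597.
Difference = |1.38629 − 1.99597| = 0.60968, i.e. 0.610 to 3 decimal places.

0.610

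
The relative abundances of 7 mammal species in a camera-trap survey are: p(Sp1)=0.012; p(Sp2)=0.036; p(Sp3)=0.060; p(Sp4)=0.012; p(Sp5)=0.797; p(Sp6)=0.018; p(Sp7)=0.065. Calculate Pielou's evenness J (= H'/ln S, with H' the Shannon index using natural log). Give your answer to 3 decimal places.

H' = −Σ pᵢ ln pᵢ = −((-0.05307) + (-0.11967) + (-0.16880) + (-0.05307) + (-0.18084) + (-0.07231) + (-0.17767)) = 0.82545 (working shown to 5 dp, full precision carried).
With S = 7 species, ln S = 1.94591, so J = 0.82545/1.94591 = 0.42420, i.e. 0.424 to 3 decimal places.

0.424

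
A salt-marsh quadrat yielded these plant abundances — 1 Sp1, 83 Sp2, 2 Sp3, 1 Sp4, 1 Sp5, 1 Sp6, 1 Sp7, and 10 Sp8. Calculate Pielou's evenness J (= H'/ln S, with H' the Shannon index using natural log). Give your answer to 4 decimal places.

Total N = 1+83+2+1+1+1+1+10 = 100, so the proportions are 0.01, 0.83, 0.02, 0.01, 0.01, 0.01, 0.01, 0.1 (working shown to 6 dp, full precision carried).
H' = −Σ pᵢ ln pᵢ = −((-0.046052) + (-0.154654) + (-0.078240) + (-0.046052) + (-0.046052) + (-0.046052) + (-0.046052) + (-0.230259)) = 0.693411.
With S = 8 species, ln S = 2.079442, so J = 0.693411/2.079442 = 0.333460, i.e. 0.3335 to 4 decimal places.

0.3335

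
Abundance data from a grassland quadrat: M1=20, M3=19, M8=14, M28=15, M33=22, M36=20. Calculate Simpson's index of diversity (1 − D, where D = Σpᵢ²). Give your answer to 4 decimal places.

0.8293

Total N = 20+19+14+15+22+20 = 110, so the proportions are 0.181818, 0.172727, 0.127273, 0.136364, 0.2, 0.181818 (working shown to 6 dp, full precision carried).
D = 0.181818² + 0.172727² + 0.127273² + 0.136364² + 0.2² + 0.181818² = 0.033058 + 0.029835 + 0.016198 + 0.018595 + 0.040000 + 0.033058 = 0.170744.
So 1 − D = 0.829256, i.e. 0.8293 to 4 decimal places.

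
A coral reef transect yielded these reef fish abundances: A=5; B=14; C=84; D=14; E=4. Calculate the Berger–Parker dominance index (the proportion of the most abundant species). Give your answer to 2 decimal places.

0.69

Total N = 5+14+84+14+4 = 121, so the proportions are 0.0413, 0.1157, 0.6942, 0.1157, 0.0331 (working shown to 4 dp, full precision carried).
The largest proportion is 0.6942, i.e. d = 0.69 to 2 decimal places.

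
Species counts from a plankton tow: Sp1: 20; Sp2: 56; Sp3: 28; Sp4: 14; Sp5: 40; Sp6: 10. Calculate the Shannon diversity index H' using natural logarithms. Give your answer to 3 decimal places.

Total N = 20+56+28+14+40+10 = 168, so the proportions are 0.11905, 0.33333, 0.16667, 0.08333, 0.2381, 0.05952 (working shown to 5 dp, full precision carried).
Each pᵢ ln pᵢ term: 0.11905×(-2.12823)=-0.25336, 0.33333×(-1.09861)=-0.36620, 0.16667×(-1.79176)=-0.29863, 0.08333×(-2.48491)=-0.20708, 0.2381×(-1.43508)=-0.34169, 0.05952×(-2.82138)=-0.16794.
Sum = -1.63489, so H' = 1.635.

1.635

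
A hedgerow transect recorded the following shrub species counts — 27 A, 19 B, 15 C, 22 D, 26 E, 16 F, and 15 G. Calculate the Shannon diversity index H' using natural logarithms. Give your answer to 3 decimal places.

1.918

Total N = 27+19+15+22+26+16+15 = 140, so the proportions are 0.19286, 0.13571, 0.10714, 0.15714, 0.18571, 0.11429, 0.10714 (working shown to 5 dp, full precision carried).
Each pᵢ ln pᵢ term: 0.19286×(-1.64581)=-0.31741, 0.13571×(-1.99720)=-0.27105, 0.10714×(-2.23359)=-0.23931, 0.15714×(-1.85060)=-0.29081, 0.18571×(-1.68355)=-0.31266, 0.11429×(-2.16905)=-0.24789, 0.10714×(-2.23359)=-0.23931.
Sum = -1.91844, so H' = 1.918.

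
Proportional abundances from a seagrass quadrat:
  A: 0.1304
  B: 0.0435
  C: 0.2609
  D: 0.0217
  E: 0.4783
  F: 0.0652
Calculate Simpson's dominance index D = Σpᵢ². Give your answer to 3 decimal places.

D = 0.1304² + 0.0435² + 0.2609² + 0.0217² + 0.4783² + 0.0652² = 0.01700 + 0.00189 + 0.06807 + 0.00047 + 0.22877 + 0.00425 = 0.32046 (working shown to 5 dp, full precision carried).
To 3 decimal places, D = 0.320.

0.320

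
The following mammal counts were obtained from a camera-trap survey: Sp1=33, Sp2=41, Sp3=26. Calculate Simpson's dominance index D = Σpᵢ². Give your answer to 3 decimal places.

Total N = 33+41+26 = 100, so the proportions are 0.33, 0.41, 0.26 (working shown to 5 dp, full precision carried).
D = 0.33² + 0.41² + 0.26² = 0.10890 + 0.16810 + 0.06760 = 0.34460.
To 3 decimal places, D = 0.345.

0.345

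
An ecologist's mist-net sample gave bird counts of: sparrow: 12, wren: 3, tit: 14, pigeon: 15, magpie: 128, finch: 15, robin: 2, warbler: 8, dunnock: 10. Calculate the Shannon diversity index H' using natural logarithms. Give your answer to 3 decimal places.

Total N = 12+3+14+15+128+15+2+8+10 = 207, so the proportions are 0.05797, 0.01449, 0.06763, 0.07246, 0.61836, 0.07246, 0.00966, 0.03865, 0.04831 (working shown to 5 dp, full precision carried).
Each pᵢ ln pᵢ term: 0.05797×(-2.84781)=-0.16509, 0.01449×(-4.23411)=-0.06136, 0.06763×(-2.69366)=-0.18218, 0.07246×(-2.62467)=-0.19019, 0.61836×(-0.48069)=-0.29724, 0.07246×(-2.62467)=-0.19019, 0.00966×(-4.63957)=-0.04483, 0.03865×(-3.25328)=-0.12573, 0.04831×(-3.03013)=-0.14638.
Sum = -1.40320, so H' = 1.403.

1.403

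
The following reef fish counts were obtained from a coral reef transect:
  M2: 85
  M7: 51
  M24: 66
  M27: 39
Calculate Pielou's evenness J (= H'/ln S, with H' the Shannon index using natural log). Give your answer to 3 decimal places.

Total N = 85+51+66+39 = 241, so the proportions are 0.3527, 0.21162, 0.27386, 0.16183 (working shown to 5 dp, full precision carried).
H' = −Σ pᵢ ln pᵢ = −((-0.36756) + (-0.32864) + (-0.35469) + (-0.29472)) = 1.34561.
With S = 4 species, ln S = 1.38629, so J = 1.34561/1.38629 = 0.97065, i.e. 0.971 to 3 decimal places.

0.971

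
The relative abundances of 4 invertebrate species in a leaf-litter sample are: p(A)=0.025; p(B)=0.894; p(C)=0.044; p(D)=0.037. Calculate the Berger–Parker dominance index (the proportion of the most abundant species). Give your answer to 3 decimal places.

0.894

The largest proportion is 0.894, i.e. d = 0.894 to 3 decimal places.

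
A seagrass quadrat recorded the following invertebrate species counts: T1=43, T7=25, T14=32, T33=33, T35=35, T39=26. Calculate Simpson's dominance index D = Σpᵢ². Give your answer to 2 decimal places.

Total N = 43+25+32+33+35+26 = 194, so the proportions are 0.2216, 0.1289, 0.1649, 0.1701, 0.1804, 0.134 (working shown to 4 dp, full precision carried).
D = 0.2216² + 0.1289² + 0.1649² + 0.1701² + 0.1804² + 0.134² = 0.0491 + 0.0166 + 0.0272 + 0.0289 + 0.0325 + 0.0180 = 0.1724.
To 2 decimal places, D = 0.17.

0.17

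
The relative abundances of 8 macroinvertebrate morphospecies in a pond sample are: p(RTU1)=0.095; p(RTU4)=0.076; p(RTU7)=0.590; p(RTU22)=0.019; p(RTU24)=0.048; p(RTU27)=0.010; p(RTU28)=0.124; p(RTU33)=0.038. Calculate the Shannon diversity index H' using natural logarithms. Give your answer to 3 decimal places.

1.381

Each pᵢ ln pᵢ term (working shown to 5 dp, full precision carried): 0.095×(-2.35388)=-0.22362, 0.076×(-2.57702)=-0.19585, 0.59×(-0.52763)=-0.31130, 0.019×(-3.96332)=-0.07530, 0.048×(-3.03655)=-0.14575, 0.01×(-4.60517)=-0.04605, 0.124×(-2.08747)=-0.25885, 0.038×(-3.27017)=-0.12427.
Sum = -1.38100, so H' = 1.381.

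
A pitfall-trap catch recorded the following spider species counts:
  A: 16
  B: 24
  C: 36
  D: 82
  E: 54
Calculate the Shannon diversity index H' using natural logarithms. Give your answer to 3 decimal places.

Total N = 16+24+36+82+54 = 212, so the proportions are 0.07547, 0.11321, 0.16981, 0.38679, 0.25472 (working shown to 5 dp, full precision carried).
Each pᵢ ln pᵢ term: 0.07547×(-2.58400)=-0.19502, 0.11321×(-2.17853)=-0.24663, 0.16981×(-1.77307)=-0.30109, 0.38679×(-0.94987)=-0.36740, 0.25472×(-1.36760)=-0.34835.
Sum = -1.45848, so H' = 1.458.

1.458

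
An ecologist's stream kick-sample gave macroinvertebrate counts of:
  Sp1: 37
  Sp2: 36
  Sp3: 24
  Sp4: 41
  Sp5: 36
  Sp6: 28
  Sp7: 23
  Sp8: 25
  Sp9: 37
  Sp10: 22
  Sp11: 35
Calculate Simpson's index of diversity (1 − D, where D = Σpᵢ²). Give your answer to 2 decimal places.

Total N = 37+36+24+41+36+28+23+25+37+22+35 = 344, so the proportions are 0.10756, 0.10465, 0.06977, 0.11919, 0.10465, 0.0814, 0.06686, 0.07267, 0.10756, 0.06395, 0.10174 (working shown to 5 dp, full precision carried).
D = 0.10756² + 0.10465² + 0.06977² + 0.11919² + 0.10465² + 0.0814² + 0.06686² + 0.07267² + 0.10756² + 0.06395² + 0.10174² = 0.01157 + 0.01095 + 0.00487 + 0.01421 + 0.01095 + 0.00663 + 0.00447 + 0.00528 + 0.01157 + 0.00409 + 0.01035 = 0.09493.
So 1 − D = 0.90507, i.e. 0.91 to 2 decimal places.

0.91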